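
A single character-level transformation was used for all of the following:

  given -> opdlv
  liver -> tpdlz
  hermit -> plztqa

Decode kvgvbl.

coyote

Shifts by position in given: pos 0: g→o (+8), pos 1: i→p (+7), pos 2: v→d (+8), pos 3: e→l (+7) — repeating every 2. A repeating key of period 2 is used — shifts +8, +7 over and over.
Reversing it on kvgvbl: k−8=c, v−7=o, g−8=y, v−7=o, b−8=t, l−7=e.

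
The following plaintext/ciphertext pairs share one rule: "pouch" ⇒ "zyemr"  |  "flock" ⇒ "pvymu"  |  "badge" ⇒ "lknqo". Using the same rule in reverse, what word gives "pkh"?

fax

This is a Caesar cipher with shift 10.
Reversing it on pkh: p−10=f, k−10=a, h−10=x.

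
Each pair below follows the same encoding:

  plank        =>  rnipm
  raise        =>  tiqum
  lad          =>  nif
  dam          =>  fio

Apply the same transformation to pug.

rci

The rule splits by letter class: vowels +8, consonants +2.
For pug: p(cons)+2=r, u(vowel)+8=c, g(cons)+2=i.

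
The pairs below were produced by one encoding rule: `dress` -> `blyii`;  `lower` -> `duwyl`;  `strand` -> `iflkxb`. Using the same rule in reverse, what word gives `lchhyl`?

rubber

d(3)→b(1) and r(17)→l(11) fit y≡23x+10 (mod 26); the inverse of 23 mod 26 is 17. Treating letters as 0–25, the rule is x ↦ 23x + 10 (mod 26).
Decoding lchhyl: l(11)→17·(11−10)≡17=r; c(2)→17·(2−10)≡20=u; h(7)→17·(7−10)≡1=b; h(7)→17·(7−10)≡1=b; y(24)→17·(24−10)≡4=e; l(11)→17·(11−10)≡17=r (all mod 26).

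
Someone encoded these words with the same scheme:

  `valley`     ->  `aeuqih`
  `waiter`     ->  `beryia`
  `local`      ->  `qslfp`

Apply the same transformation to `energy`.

jrnwkh

Shifts by position in valley: pos 0: v→a (+5), pos 1: a→e (+4), pos 2: l→u (+9), pos 3: l→q (+5), pos 4: e→i (+4), pos 5: y→h (+9) — repeating every 3. The shifts repeat in a cycle of length 3: positions 0,1,… shift by +5, +4, +9, then the pattern repeats.
Applying it to energy: e+5=j, n+4=r, e+9=n, r+5=w, g+4=k, y+9=h.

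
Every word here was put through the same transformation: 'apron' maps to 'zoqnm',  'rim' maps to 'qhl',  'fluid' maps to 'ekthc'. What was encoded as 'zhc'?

Compare letters: a→z is +25, p→o is +25, r→q is +25 — a constant shift. Each letter is shifted forward by 25 in the alphabet (a Caesar shift of +25).
Decoding zhc: z−25=a, h−25=i, c−25=d.

aid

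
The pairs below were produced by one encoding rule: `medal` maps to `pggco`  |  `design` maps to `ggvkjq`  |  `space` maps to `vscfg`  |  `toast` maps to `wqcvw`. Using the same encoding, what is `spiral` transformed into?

vskuco

The shift depends on letter class: consonant m→p is +3, but vowel e→g is +2. Two shifts are in play — +2 for a/e/i/o/u, +3 for every other letter.
For spiral: s(cons)+3=v, p(cons)+3=s, i(vowel)+2=k, r(cons)+3=u, a(vowel)+2=c, l(cons)+3=o.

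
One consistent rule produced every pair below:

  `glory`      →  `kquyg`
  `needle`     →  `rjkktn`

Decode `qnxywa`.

mirror

In glory: g→k is +4, l→q is +5, o→u is +6, r→y is +7 — the shift increases by 1 each position. The shift increases by 1 at each position, starting from +4: 4, 5, 6, ….
Decoding qnxywa: q−4=m, n−5=i, x−6=r, y−7=r, w−8=o, a−9=r.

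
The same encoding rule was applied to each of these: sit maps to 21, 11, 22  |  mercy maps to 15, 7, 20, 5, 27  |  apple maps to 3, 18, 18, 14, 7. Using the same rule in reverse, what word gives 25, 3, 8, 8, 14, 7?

waffle

s is letter #19 and maps to 21: an offset of 2. Letters become their 1-based position plus 2 (so a→3, b→4, …).
Undoing it on 25, 3, 8, 8, 14, 7: 25→(25−2)÷1=23=w, 3→(3−2)÷1=1=a, 8→(8−2)÷1=6=f, 8→(8−2)÷1=6=f, 14→(14−2)÷1=12=l, 7→(7−2)÷1=5=e.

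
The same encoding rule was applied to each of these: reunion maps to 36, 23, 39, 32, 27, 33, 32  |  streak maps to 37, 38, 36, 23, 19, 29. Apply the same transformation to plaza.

34, 30, 19, 44, 19

The number is (letter's place in the alphabet, a=1) + 18.
On plaza: p=16→34, l=12→30, a=1→19, z=26→44, a=1→19.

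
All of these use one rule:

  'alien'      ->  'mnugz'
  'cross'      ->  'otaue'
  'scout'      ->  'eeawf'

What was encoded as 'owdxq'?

It's a Vigenère-style cipher with numeric key [12,2]: position i shifts by key[i mod 2].
Decoding owdxq: o−12=c, w−2=u, d−12=r, x−2=v, q−12=e.

curve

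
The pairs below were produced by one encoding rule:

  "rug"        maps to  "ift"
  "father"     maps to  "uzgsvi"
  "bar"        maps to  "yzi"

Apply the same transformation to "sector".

hvxgli

Each pair mirrors across the alphabet (r↔i, u↔f, g↔t): positions sum to 25. Each letter is replaced by its mirror in the alphabet: a↔z, b↔y, c↔x, and so on (the Atbash cipher).
On sector: s↔h, e↔v, c↔x, t↔g, o↔l, r↔i.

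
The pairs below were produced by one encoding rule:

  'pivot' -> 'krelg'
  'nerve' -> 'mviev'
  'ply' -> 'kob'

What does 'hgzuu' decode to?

Each pair mirrors across the alphabet (p↔k, i↔r, v↔e): positions sum to 25. This is the alphabet-reversal cipher (Atbash): a becomes z, b becomes y, etc.
Undoing it on hgzuu: h↔s, g↔t, z↔a, u↔f, u↔f.

staff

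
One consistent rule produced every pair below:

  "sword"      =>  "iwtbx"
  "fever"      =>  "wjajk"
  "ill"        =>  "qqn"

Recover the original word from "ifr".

The output letters match the input read backwards, each shifted +5: sword reversed is drows. Two steps: reverse the string, then apply a Caesar shift of +5.
Decoding ifr: shift back: i−5=d, f−5=a, r−5=m → dam; then reverse → mad.

mad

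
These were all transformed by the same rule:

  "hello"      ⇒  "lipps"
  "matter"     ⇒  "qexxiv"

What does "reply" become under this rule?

This is a Caesar cipher with shift 4.
Applying it to reply: r+4=v, e+4=i, p+4=t, l+4=p, y+4=c.

vitpc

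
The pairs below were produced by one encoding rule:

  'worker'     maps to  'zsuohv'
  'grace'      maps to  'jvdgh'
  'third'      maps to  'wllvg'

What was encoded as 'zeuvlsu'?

Shifts by position in worker: pos 0: w→z (+3), pos 1: o→s (+4), pos 2: r→u (+3), pos 3: k→o (+4) — repeating every 2. It's a Vigenère-style cipher with numeric key [3,4]: position i shifts by key[i mod 2].
Undoing it on zeuvlsu: z−3=w, e−4=a, u−3=r, v−4=r, l−3=i, s−4=o, u−3=r.

warrior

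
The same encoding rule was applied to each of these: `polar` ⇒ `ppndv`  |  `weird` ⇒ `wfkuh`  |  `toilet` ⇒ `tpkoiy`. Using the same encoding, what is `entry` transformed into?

eovuc

In polar: p→p is +0, o→p is +1, l→n is +2, a→d is +3 — the shift increases by 1 each position. Each letter shifts forward by its position index (0, 1, 2, …) — the shift grows by one for each successive letter.
Applying it to entry: e+0=e, n+1=o, t+2=v, r+3=u, y+4=c.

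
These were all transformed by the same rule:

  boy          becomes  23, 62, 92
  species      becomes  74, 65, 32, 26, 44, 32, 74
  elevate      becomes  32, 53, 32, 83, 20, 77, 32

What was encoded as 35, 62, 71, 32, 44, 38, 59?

b(#2)→23 and o(#15)→62: differences scale by 3, so n = 3·pos + 17. The formula is n = 3×(alphabet index, a=1) + 17.
Reversing it on 35, 62, 71, 32, 44, 38, 59: 35→(35−17)÷3=6=f, 62→(62−17)÷3=15=o, 71→(71−17)÷3=18=r, 32→(32−17)÷3=5=e, 44→(44−17)÷3=9=i, 38→(38−17)÷3=7=g, 59→(59−17)÷3=14=n.

foreign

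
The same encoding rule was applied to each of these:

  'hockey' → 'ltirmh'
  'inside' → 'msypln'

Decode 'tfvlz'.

paper

In hockey: h→l is +4, o→t is +5, c→i is +6, k→r is +7 — the shift increases by 1 each position. Each letter shifts forward by (position + 4), i.e. 4, 5, 6, … — the shift grows by one for each successive letter.
Decoding tfvlz: t−4=p, f−5=a, v−6=p, l−7=e, z−8=r.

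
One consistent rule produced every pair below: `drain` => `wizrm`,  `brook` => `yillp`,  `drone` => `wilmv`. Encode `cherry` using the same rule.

This is the alphabet-reversal cipher (Atbash): a becomes z, b becomes y, etc.
Applying it to cherry: c↔x, h↔s, e↔v, r↔i, r↔i, y↔b.

xsviib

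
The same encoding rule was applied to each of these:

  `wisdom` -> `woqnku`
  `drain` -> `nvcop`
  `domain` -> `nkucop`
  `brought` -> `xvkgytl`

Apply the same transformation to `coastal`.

w(22)→w(22) and i(8)→o(14) fit y≡21x+2 (mod 26); the inverse of 21 mod 26 is 5. Each letter's alphabet position (a=0..z=25) is mapped through 21·x+2 mod 26 — an affine cipher.
For coastal: c(2)→21·2+2≡18=s; o(14)→21·14+2≡10=k; a(0)→21·0+2≡2=c; s(18)→21·18+2≡16=q; t(19)→21·19+2≡11=l; a(0)→21·0+2≡2=c; l(11)→21·11+2≡25=z (all mod 26).

skcqlcz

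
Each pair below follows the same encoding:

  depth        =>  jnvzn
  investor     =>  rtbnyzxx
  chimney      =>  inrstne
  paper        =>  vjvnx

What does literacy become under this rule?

Two shifts are in play — +9 for a/e/i/o/u, +6 for every other letter.
For literacy: l(cons)+6=r, i(vowel)+9=r, t(cons)+6=z, e(vowel)+9=n, r(cons)+6=x, a(vowel)+9=j, c(cons)+6=i, y(cons)+6=e.

rrznxjie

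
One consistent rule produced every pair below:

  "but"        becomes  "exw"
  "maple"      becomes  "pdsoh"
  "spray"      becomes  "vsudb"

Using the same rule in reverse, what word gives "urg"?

Compare letters: b→e is +3, u→x is +3, t→w is +3 — a constant shift. Each letter is shifted forward by 3 in the alphabet (a Caesar shift of +3).
Reversing it on urg: u−3=r, r−3=o, g−3=d.

rod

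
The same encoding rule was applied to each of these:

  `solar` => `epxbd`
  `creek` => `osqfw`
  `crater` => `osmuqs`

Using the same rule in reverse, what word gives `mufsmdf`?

Shifts by position in solar: pos 0: s→e (+12), pos 1: o→p (+1), pos 2: l→x (+12), pos 3: a→b (+1) — repeating every 2. It's a Vigenère-style cipher with numeric key [12,1]: position i shifts by key[i mod 2].
Reversing it on mufsmdf: m−12=a, u−1=t, f−12=t, s−1=r, m−12=a, d−1=c, f−12=t.

attract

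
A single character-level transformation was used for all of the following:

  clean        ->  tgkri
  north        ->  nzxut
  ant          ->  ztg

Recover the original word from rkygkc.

The output letters match the input read backwards, each shifted +6: clean reversed is naelc. The word is reversed, then every letter is shifted forward by 6.
Decoding rkygkc: shift back: r−6=l, k−6=e, y−6=s, g−6=a, k−6=e, c−6=w → lesaew; then reverse → weasel.

weasel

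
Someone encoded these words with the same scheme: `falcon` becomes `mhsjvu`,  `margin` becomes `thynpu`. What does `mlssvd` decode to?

fellow

This is a Caesar cipher with shift 7.
Undoing it on mlssvd: m−7=f, l−7=e, s−7=l, s−7=l, v−7=o, d−7=w.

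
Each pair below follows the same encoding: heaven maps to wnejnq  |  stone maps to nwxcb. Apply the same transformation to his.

brq

Read the word backwards and shift each letter +9.
On his: reverse → sih; then shift: s+9=b, i+9=r, h+9=q.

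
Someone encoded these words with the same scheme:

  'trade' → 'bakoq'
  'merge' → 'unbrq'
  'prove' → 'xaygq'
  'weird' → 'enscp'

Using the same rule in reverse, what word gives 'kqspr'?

In trade: t→b is +8, r→a is +9, a→k is +10, d→o is +11 — the shift increases by 1 each position. Letter i (0-indexed) is shifted by i+8, so successive shifts are 8, 9, 10, ….
Undoing it on kqspr: k−8=c, q−9=h, s−10=i, p−11=e, r−12=f.

chief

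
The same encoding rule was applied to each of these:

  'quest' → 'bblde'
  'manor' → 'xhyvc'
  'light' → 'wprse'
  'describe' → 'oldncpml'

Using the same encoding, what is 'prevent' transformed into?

The shift depends on letter class: consonant q→b is +11, but vowel u→b is +7. The rule splits by letter class: vowels +7, consonants +11.
For prevent: p(cons)+11=a, r(cons)+11=c, e(vowel)+7=l, v(cons)+11=g, e(vowel)+7=l, n(cons)+11=y, t(cons)+11=e.

aclglye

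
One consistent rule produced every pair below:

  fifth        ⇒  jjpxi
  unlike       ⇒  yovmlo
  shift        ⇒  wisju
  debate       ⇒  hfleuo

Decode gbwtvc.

campus

Shifts by position in fifth: pos 0: f→j (+4), pos 1: i→j (+1), pos 2: f→p (+10), pos 3: t→x (+4), pos 4: h→i (+1) — repeating every 3. The shifts repeat in a cycle of length 3: positions 0,1,… shift by +4, +1, +10, then the pattern repeats.
Decoding gbwtvc: g−4=c, b−1=a, w−10=m, t−4=p, v−1=u, c−10=s.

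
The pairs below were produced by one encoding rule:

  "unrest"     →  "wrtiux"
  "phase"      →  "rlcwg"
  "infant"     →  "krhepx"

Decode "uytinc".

surely

The shifts repeat in a cycle of length 2: positions 0,1,… shift by +2, +4, then the pattern repeats.
Reversing it on uytinc: u−2=s, y−4=u, t−2=r, i−4=e, n−2=l, c−4=y.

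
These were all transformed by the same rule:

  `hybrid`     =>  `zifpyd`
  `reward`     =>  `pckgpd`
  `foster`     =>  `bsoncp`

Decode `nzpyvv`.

h(7)→z(25) and y(24)→i(8) fit y≡25x+6 (mod 26); the inverse of 25 mod 26 is 25. This is an affine cipher: with a=0,…,z=25, each position x becomes (25x+6) mod 26.
Decoding nzpyvv: n(13)→25·(13−6)≡19=t; z(25)→25·(25−6)≡7=h; p(15)→25·(15−6)≡17=r; y(24)→25·(24−6)≡8=i; v(21)→25·(21−6)≡11=l; v(21)→25·(21−6)≡11=l (all mod 26).

thrill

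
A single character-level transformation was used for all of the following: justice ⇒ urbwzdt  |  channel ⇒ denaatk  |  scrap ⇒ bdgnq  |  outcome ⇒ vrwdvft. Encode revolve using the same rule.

j(9)→u(20) and u(20)→r(17) fit y≡21x+13 (mod 26); the inverse of 21 mod 26 is 5. This is an affine cipher: with a=0,…,z=25, each position x becomes (21x+13) mod 26.
Applying it to revolve: r(17)→21·17+13≡6=g; e(4)→21·4+13≡19=t; v(21)→21·21+13≡12=m; o(14)→21·14+13≡21=v; l(11)→21·11+13≡10=k; v(21)→21·21+13≡12=m; e(4)→21·4+13≡19=t (all mod 26).

gtmvkmt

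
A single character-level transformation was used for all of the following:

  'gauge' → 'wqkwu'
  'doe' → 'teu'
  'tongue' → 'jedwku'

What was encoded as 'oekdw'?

Every letter moves 16 places later in the alphabet, wrapping around z→a.
Undoing it on oekdw: o−16=y, e−16=o, k−16=u, d−16=n, w−16=g.

young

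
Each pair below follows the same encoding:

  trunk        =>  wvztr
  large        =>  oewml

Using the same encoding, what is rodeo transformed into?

The shift increases by 1 at each position, starting from +3: 3, 4, 5, ….
For rodeo: r+3=u, o+4=s, d+5=i, e+6=k, o+7=v.

usikv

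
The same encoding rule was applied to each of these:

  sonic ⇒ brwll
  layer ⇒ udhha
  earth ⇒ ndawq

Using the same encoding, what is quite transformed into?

zxrwn

It's a Vigenère-style cipher with numeric key [9,3]: position i shifts by key[i mod 2].
Applying it to quite: q+9=z, u+3=x, i+9=r, t+3=w, e+9=n.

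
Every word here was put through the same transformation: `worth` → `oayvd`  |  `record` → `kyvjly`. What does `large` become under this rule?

lnyhs

The output letters match the input read backwards, each shifted +7: worth reversed is htrow. Read the word backwards and shift each letter +7.
On large: reverse → egral; then shift: e+7=l, g+7=n, r+7=y, a+7=h, l+7=s.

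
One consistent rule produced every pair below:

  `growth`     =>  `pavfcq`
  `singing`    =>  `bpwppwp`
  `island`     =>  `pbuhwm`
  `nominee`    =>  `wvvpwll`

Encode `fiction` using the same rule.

oplcpvw

The shift depends on letter class: consonant g→p is +9, but vowel o→v is +7. Vowels shift forward by 7 and consonants shift forward by 9.
For fiction: f(cons)+9=o, i(vowel)+7=p, c(cons)+9=l, t(cons)+9=c, i(vowel)+7=p, o(vowel)+7=v, n(cons)+9=w.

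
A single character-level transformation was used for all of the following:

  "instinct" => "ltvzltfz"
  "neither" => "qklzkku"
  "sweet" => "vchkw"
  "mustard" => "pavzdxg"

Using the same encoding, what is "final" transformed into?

Shifts by position in instinct: pos 0: i→l (+3), pos 1: n→t (+6), pos 2: s→v (+3), pos 3: t→z (+6) — repeating every 2. A repeating key of period 2 is used — shifts +3, +6 over and over.
Applying it to final: f+3=i, i+6=o, n+3=q, a+6=g, l+3=o.

ioqgo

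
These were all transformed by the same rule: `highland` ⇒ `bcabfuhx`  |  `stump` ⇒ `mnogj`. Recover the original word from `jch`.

Compare letters: h→b is +20, i→c is +20, g→a is +20 — a constant shift. This is a Caesar cipher with shift 20.
Decoding jch: j−20=p, c−20=i, h−20=n.

pin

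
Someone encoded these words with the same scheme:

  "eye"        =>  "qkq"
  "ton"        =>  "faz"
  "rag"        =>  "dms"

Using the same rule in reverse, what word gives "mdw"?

This is a Caesar cipher with shift 12.
Reversing it on mdw: m−12=a, d−12=r, w−12=k.

ark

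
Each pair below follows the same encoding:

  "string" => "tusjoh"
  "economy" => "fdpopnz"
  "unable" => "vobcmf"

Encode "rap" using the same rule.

sbq

Compare letters: s→t is +1, t→u is +1, r→s is +1 — a constant shift. Every letter moves 1 place later in the alphabet, wrapping around z→a.
Applying it to rap: r+1=s, a+1=b, p+1=q.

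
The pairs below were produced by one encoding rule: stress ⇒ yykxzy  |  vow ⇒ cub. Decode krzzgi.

cattle

The output letters match the input read backwards, each shifted +6: stress reversed is sserts. Read the word backwards and shift each letter +6.
Reversing it on krzzgi: shift back: k−6=e, r−6=l, z−6=t, z−6=t, g−6=a, i−6=c → elttac; then reverse → cattle.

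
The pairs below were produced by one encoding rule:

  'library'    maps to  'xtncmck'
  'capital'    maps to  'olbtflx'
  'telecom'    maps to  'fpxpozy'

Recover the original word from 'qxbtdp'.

Shifts by position in library: pos 0: l→x (+12), pos 1: i→t (+11), pos 2: b→n (+12), pos 3: r→c (+11) — repeating every 2. It's a Vigenère-style cipher with numeric key [12,11]: position i shifts by key[i mod 2].
Undoing it on qxbtdp: q−12=e, x−11=m, b−12=p, t−11=i, d−12=r, p−11=e.

empire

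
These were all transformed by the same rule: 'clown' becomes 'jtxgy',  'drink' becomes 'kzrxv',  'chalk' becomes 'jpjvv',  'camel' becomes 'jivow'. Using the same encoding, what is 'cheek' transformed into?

jpnov

In clown: c→j is +7, l→t is +8, o→x is +9, w→g is +10 — the shift increases by 1 each position. The shift increases by 1 at each position, starting from +7: 7, 8, 9, ….
For cheek: c+7=j, h+8=p, e+9=n, e+10=o, k+11=v.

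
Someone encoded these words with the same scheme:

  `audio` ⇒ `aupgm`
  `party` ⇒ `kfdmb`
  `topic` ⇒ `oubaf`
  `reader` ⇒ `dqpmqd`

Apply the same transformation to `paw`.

The output letters match the input read backwards, each shifted +12: audio reversed is oidua. Two steps: reverse the string, then apply a Caesar shift of +12.
Applying it to paw: reverse → wap; then shift: w+12=i, a+12=m, p+12=b.

imb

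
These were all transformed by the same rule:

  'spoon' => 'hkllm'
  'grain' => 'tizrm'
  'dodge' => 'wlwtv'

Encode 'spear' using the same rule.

Each letter is replaced by its mirror in the alphabet: a↔z, b↔y, c↔x, and so on (the Atbash cipher).
Applying it to spear: s↔h, p↔k, e↔v, a↔z, r↔i.

hkvzi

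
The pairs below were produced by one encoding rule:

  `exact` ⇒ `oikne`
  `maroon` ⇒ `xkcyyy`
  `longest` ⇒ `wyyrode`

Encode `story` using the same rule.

The shift depends on letter class: consonant x→i is +11, but vowel e→o is +10. The rule splits by letter class: vowels +10, consonants +11.
Applying it to story: s(cons)+11=d, t(cons)+11=e, o(vowel)+10=y, r(cons)+11=c, y(cons)+11=j.

deycj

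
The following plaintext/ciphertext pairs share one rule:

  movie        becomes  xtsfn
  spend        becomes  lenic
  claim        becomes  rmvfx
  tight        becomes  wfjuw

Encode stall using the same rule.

lwvmm

This is an affine cipher: with a=0,…,z=25, each position x becomes (11x+21) mod 26.
For stall: s(18)→11·18+21≡11=l; t(19)→11·19+21≡22=w; a(0)→11·0+21≡21=v; l(11)→11·11+21≡12=m; l(11)→11·11+21≡12=m (all mod 26).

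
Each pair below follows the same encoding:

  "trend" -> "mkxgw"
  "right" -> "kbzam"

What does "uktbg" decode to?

brain

Each letter is shifted forward by 19 in the alphabet (a Caesar shift of +19).
Decoding uktbg: u−19=b, k−19=r, t−19=a, b−19=i, g−19=n.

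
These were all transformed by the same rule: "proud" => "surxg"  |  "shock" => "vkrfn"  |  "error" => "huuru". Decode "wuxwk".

Compare letters: p→s is +3, r→u is +3, o→r is +3 — a constant shift. It's a constant shift of +3 (ROT3).
Undoing it on wuxwk: w−3=t, u−3=r, x−3=u, w−3=t, k−3=h.

truth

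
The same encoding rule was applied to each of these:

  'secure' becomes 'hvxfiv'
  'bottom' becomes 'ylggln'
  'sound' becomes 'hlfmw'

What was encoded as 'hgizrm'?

strain

Each letter is replaced by its mirror in the alphabet: a↔z, b↔y, c↔x, and so on (the Atbash cipher).
Decoding hgizrm: h↔s, g↔t, i↔r, z↔a, r↔i, m↔n.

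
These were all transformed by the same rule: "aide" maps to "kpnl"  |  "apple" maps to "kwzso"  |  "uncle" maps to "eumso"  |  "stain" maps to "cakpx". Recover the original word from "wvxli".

Shifts by position in aide: pos 0: a→k (+10), pos 1: i→p (+7), pos 2: d→n (+10), pos 3: e→l (+7) — repeating every 2. A repeating key of period 2 is used — shifts +10, +7 over and over.
Undoing it on wvxli: w−10=m, v−7=o, x−10=n, l−7=e, i−10=y.

money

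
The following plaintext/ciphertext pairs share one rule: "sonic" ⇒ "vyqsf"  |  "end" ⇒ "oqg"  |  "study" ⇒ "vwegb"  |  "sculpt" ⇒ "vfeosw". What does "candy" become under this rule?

fkqgb

Vowels shift forward by 10 and consonants shift forward by 3.
On candy: c(cons)+3=f, a(vowel)+10=k, n(cons)+3=q, d(cons)+3=g, y(cons)+3=b.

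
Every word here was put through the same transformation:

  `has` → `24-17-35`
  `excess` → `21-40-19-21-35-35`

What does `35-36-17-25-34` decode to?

Each letter is replaced by its alphabet position (a=1..z=26) + 16.
Undoing it on 35-36-17-25-34: 35→(35−16)÷1=19=s, 36→(36−16)÷1=20=t, 17→(17−16)÷1=1=a, 25→(25−16)÷1=9=i, 34→(34−16)÷1=18=r.

stair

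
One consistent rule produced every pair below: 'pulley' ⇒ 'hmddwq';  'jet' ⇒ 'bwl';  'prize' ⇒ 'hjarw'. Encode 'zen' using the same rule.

rwf

Compare letters: p→h is +18, u→m is +18, l→d is +18 — a constant shift. It's a constant shift of +18 (ROT18).
Applying it to zen: z+18=r, e+18=w, n+18=f.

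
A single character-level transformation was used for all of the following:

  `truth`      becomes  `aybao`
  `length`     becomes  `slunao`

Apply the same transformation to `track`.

Compare letters: t→a is +7, r→y is +7, u→b is +7 — a constant shift. This is a Caesar cipher with shift 7.
For track: t+7=a, r+7=y, a+7=h, c+7=j, k+7=r.

ayhjr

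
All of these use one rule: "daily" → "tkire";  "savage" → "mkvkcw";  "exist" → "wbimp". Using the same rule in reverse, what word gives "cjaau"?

groom

d(3)→t(19) and a(0)→k(10) fit y≡3x+10 (mod 26); the inverse of 3 mod 26 is 9. Treating letters as 0–25, the rule is x ↦ 3x + 10 (mod 26).
Reversing it on cjaau: c(2)→9·(2−10)≡6=g; j(9)→9·(9−10)≡17=r; a(0)→9·(0−10)≡14=o; a(0)→9·(0−10)≡14=o; u(20)→9·(20−10)≡12=m (all mod 26).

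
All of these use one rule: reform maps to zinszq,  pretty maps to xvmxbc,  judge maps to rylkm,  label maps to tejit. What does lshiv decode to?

dozen

Shifts by position in reform: pos 0: r→z (+8), pos 1: e→i (+4), pos 2: f→n (+8), pos 3: o→s (+4) — repeating every 2. The shifts repeat in a cycle of length 2: positions 0,1,… shift by +8, +4, then the pattern repeats.
Decoding lshiv: l−8=d, s−4=o, h−8=z, i−4=e, v−8=n.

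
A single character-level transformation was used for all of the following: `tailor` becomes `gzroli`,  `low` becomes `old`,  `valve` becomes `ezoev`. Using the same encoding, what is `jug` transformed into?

This is the alphabet-reversal cipher (Atbash): a becomes z, b becomes y, etc.
For jug: j↔q, u↔f, g↔t.

qft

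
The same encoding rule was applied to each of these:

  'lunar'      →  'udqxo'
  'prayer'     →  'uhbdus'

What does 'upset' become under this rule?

whvsx

The output letters match the input read backwards, each shifted +3: lunar reversed is ranul. Read the word backwards and shift each letter +3.
Applying it to upset: reverse → tespu; then shift: t+3=w, e+3=h, s+3=v, p+3=s, u+3=x.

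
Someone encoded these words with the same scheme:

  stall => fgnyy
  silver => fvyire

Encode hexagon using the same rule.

Compare letters: s→f is +13, t→g is +13, a→n is +13 — a constant shift. It's a constant shift of +13 (ROT13).
Applying it to hexagon: h+13=u, e+13=r, x+13=k, a+13=n, g+13=t, o+13=b, n+13=a.

urkntba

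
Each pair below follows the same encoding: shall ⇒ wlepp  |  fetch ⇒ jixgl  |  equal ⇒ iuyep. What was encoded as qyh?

Compare letters: s→w is +4, h→l is +4, a→e is +4 — a constant shift. Every letter moves 4 places later in the alphabet, wrapping around z→a.
Decoding qyh: q−4=m, y−4=u, h−4=d.

mud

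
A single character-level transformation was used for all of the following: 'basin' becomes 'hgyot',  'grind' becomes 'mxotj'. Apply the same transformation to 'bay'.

Compare letters: b→h is +6, a→g is +6, s→y is +6 — a constant shift. It's a constant shift of +6 (ROT6).
On bay: b+6=h, a+6=g, y+6=e.

hge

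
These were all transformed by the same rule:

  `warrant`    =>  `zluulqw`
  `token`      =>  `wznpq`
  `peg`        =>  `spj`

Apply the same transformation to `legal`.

opjlo

The shift depends on letter class: consonant w→z is +3, but vowel a→l is +11. The rule splits by letter class: vowels +11, consonants +3.
For legal: l(cons)+3=o, e(vowel)+11=p, g(cons)+3=j, a(vowel)+11=l, l(cons)+3=o.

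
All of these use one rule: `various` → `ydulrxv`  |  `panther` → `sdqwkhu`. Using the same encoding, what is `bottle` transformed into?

Compare letters: v→y is +3, a→d is +3, r→u is +3 — a constant shift. Every letter moves 3 places later in the alphabet, wrapping around z→a.
Applying it to bottle: b+3=e, o+3=r, t+3=w, t+3=w, l+3=o, e+3=h.

erwwoh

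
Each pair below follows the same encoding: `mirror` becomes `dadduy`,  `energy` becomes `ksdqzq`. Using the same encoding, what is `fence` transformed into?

qozqr

The output letters match the input read backwards, each shifted +12: mirror reversed is rorrim. Two steps: reverse the string, then apply a Caesar shift of +12.
Applying it to fence: reverse → ecnef; then shift: e+12=q, c+12=o, n+12=z, e+12=q, f+12=r.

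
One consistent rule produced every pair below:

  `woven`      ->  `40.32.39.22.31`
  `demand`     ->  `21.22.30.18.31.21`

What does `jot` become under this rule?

27.32.37

w is letter #23 and maps to 40: an offset of 17. Each letter is replaced by its alphabet position (a=1..z=26) + 17.
Applying it to jot: j=10→27, o=15→32, t=20→37.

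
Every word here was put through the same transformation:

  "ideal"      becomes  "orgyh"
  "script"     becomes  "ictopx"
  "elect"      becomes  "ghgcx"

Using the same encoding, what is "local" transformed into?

i(8)→o(14) and d(3)→r(17) fit y≡15x+24 (mod 26); the inverse of 15 mod 26 is 7. Each letter's alphabet position (a=0..z=25) is mapped through 15·x+24 mod 26 — an affine cipher.
For local: l(11)→15·11+24≡7=h; o(14)→15·14+24≡0=a; c(2)→15·2+24≡2=c; a(0)→15·0+24≡24=y; l(11)→15·11+24≡7=h (all mod 26).

hacyh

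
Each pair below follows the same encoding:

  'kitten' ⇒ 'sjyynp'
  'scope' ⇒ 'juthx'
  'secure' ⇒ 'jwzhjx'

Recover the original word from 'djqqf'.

alley

Read the word backwards and shift each letter +5.
Undoing it on djqqf: shift back: d−5=y, j−5=e, q−5=l, q−5=l, f−5=a → yella; then reverse → alley.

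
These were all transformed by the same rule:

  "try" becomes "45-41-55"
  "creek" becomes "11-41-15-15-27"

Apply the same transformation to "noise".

33-35-23-43-15

t(#20)→45 and r(#18)→41: differences scale by 2, so n = 2·pos + 5. Each letter becomes 2×(its alphabet position, a=1..z=26) + 5.
Applying it to noise: n=14→33, o=15→35, i=9→23, s=19→43, e=5→15.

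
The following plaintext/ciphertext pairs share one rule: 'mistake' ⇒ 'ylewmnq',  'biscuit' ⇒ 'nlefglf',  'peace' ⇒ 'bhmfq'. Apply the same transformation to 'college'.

orxoqjq

Shifts by position in mistake: pos 0: m→y (+12), pos 1: i→l (+3), pos 2: s→e (+12), pos 3: t→w (+3) — repeating every 2. A repeating key of period 2 is used — shifts +12, +3 over and over.
Applying it to college: c+12=o, o+3=r, l+12=x, l+3=o, e+12=q, g+3=j, e+12=q.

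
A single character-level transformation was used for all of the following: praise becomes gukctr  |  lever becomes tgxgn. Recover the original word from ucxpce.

The output letters match the input read backwards, each shifted +2: praise reversed is esiarp. The word is reversed, then every letter is shifted forward by 2.
Decoding ucxpce: shift back: u−2=s, c−2=a, x−2=v, p−2=n, c−2=a, e−2=c → savnac; then reverse → canvas.

canvas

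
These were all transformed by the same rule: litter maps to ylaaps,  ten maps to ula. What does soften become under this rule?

The output letters match the input read backwards, each shifted +7: litter reversed is rettil. Read the word backwards and shift each letter +7.
Applying it to soften: reverse → netfos; then shift: n+7=u, e+7=l, t+7=a, f+7=m, o+7=v, s+7=z.

ulamvz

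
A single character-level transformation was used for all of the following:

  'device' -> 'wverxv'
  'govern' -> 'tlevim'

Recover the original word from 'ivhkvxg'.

Each pair mirrors across the alphabet (d↔w, e↔v, v↔e): positions sum to 25. Letters are reflected about the middle of the alphabet (position → 25−position): Atbash.
Undoing it on ivhkvxg: i↔r, v↔e, h↔s, k↔p, v↔e, x↔c, g↔t.

respect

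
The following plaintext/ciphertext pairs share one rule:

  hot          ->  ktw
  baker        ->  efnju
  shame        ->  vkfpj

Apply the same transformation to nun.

Two shifts are in play — +5 for a/e/i/o/u, +3 for every other letter.
On nun: n(cons)+3=q, u(vowel)+5=z, n(cons)+3=q.

qzq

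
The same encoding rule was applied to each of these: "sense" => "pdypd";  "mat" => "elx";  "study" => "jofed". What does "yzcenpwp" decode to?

electron

Read the word backwards and shift each letter +11.
Reversing it on yzcenpwp: shift back: y−11=n, z−11=o, c−11=r, e−11=t, n−11=c, p−11=e, w−11=l, p−11=e → nortcele; then reverse → electron.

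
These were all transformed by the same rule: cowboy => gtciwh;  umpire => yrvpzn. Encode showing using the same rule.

In cowboy: c→g is +4, o→t is +5, w→c is +6, b→i is +7 — the shift increases by 1 each position. Each letter shifts forward by (position + 4), i.e. 4, 5, 6, … — the shift grows by one for each successive letter.
On showing: s+4=w, h+5=m, o+6=u, w+7=d, i+8=q, n+9=w, g+10=q.

wmudqwq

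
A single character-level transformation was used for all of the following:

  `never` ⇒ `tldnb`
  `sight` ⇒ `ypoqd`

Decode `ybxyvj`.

In never: n→t is +6, e→l is +7, v→d is +8, e→n is +9 — the shift increases by 1 each position. The shift increases by 1 at each position, starting from +6: 6, 7, 8, ….
Reversing it on ybxyvj: y−6=s, b−7=u, x−8=p, y−9=p, v−10=l, j−11=y.

supply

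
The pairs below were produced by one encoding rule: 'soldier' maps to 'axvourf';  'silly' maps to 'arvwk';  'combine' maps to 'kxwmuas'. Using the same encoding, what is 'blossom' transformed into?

juydeba

Letter i (0-indexed) is shifted by i+8, so successive shifts are 8, 9, 10, ….
For blossom: b+8=j, l+9=u, o+10=y, s+11=d, s+12=e, o+13=b, m+14=a.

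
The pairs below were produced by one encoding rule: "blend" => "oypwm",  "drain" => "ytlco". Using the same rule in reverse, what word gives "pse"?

The output letters match the input read backwards, each shifted +11: blend reversed is dnelb. The word is reversed, then every letter is shifted forward by 11.
Undoing it on pse: shift back: p−11=e, s−11=h, e−11=t → eht; then reverse → the.

the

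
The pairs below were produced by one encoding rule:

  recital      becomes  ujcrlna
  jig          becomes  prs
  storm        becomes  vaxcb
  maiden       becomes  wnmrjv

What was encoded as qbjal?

crash

Two steps: reverse the string, then apply a Caesar shift of +9.
Decoding qbjal: shift back: q−9=h, b−9=s, j−9=a, a−9=r, l−9=c → hsarc; then reverse → crash.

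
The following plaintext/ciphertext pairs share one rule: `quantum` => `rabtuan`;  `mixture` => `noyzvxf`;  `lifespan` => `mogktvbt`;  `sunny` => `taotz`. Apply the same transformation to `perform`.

qkslpxn

Shifts by position in quantum: pos 0: q→r (+1), pos 1: u→a (+6), pos 2: a→b (+1), pos 3: n→t (+6) — repeating every 2. A repeating key of period 2 is used — shifts +1, +6 over and over.
For perform: p+1=q, e+6=k, r+1=s, f+6=l, o+1=p, r+6=x, m+1=n.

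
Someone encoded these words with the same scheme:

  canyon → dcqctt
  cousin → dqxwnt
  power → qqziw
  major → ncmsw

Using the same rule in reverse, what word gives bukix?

ashes

In canyon: c→d is +1, a→c is +2, n→q is +3, y→c is +4 — the shift increases by 1 each position. The shift increases by 1 at each position, starting from +1: 1, 2, 3, ….
Reversing it on bukix: b−1=a, u−2=s, k−3=h, i−4=e, x−5=s.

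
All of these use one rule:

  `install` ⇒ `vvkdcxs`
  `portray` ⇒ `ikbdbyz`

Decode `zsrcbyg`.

The output letters match the input read backwards, each shifted +10: install reversed is llatsni. Read the word backwards and shift each letter +10.
Reversing it on zsrcbyg: shift back: z−10=p, s−10=i, r−10=h, c−10=s, b−10=r, y−10=o, g−10=w → pihsrow; then reverse → worship.

worship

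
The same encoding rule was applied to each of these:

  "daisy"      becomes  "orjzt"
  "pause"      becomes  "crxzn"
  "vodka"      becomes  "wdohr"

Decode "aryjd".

ratio

d(3)→o(14) and a(0)→r(17) fit y≡25x+17 (mod 26); the inverse of 25 mod 26 is 25. Each letter's alphabet position (a=0..z=25) is mapped through 25·x+17 mod 26 — an affine cipher.
Decoding aryjd: a(0)→25·(0−17)≡17=r; r(17)→25·(17−17)≡0=a; y(24)→25·(24−17)≡19=t; j(9)→25·(9−17)≡8=i; d(3)→25·(3−17)≡14=o (all mod 26).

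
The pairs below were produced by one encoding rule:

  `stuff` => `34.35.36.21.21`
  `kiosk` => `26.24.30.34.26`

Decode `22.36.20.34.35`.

Letters become their 1-based position plus 15 (so a→16, b→17, …).
Decoding 22.36.20.34.35: 22→(22−15)÷1=7=g, 36→(36−15)÷1=21=u, 20→(20−15)÷1=5=e, 34→(34−15)÷1=19=s, 35→(35−15)÷1=20=t.

guest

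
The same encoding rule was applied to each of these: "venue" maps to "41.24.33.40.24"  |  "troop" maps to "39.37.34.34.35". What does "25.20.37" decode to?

far

The number is (letter's place in the alphabet, a=1) + 19.
Reversing it on 25.20.37: 25→(25−19)÷1=6=f, 20→(20−19)÷1=1=a, 37→(37−19)÷1=18=r.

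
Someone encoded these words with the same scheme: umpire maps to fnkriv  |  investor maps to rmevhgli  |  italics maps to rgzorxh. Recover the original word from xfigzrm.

This is the alphabet-reversal cipher (Atbash): a becomes z, b becomes y, etc.
Decoding xfigzrm: x↔c, f↔u, i↔r, g↔t, z↔a, r↔i, m↔n.

curtain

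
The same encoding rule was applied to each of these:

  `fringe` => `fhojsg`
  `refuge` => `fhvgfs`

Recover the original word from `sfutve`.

The output letters match the input read backwards, each shifted +1: fringe reversed is egnirf. The word is reversed, then every letter is shifted forward by 1.
Decoding sfutve: shift back: s−1=r, f−1=e, u−1=t, t−1=s, v−1=u, e−1=d → retsud; then reverse → duster.

duster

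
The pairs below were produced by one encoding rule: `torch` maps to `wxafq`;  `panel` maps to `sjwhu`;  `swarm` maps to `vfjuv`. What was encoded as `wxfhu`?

towel

It's a Vigenère-style cipher with numeric key [3,9,9]: position i shifts by key[i mod 3].
Reversing it on wxfhu: w−3=t, x−9=o, f−9=w, h−3=e, u−9=l.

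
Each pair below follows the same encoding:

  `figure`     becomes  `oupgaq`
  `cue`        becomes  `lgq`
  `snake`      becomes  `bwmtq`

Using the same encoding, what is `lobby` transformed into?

uakkh

The shift depends on letter class: consonant f→o is +9, but vowel i→u is +12. The rule splits by letter class: vowels +12, consonants +9.
On lobby: l(cons)+9=u, o(vowel)+12=a, b(cons)+9=k, b(cons)+9=k, y(cons)+9=h.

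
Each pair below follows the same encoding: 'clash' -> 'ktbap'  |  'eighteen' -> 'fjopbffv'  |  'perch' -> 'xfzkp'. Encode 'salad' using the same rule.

The shift depends on letter class: consonant c→k is +8, but vowel a→b is +1. The rule splits by letter class: vowels +1, consonants +8.
Applying it to salad: s(cons)+8=a, a(vowel)+1=b, l(cons)+8=t, a(vowel)+1=b, d(cons)+8=l.

abtbl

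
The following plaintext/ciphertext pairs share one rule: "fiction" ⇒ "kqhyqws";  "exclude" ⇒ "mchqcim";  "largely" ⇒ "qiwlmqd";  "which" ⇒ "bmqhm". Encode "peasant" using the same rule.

The shift depends on letter class: consonant f→k is +5, but vowel i→q is +8. The rule splits by letter class: vowels +8, consonants +5.
For peasant: p(cons)+5=u, e(vowel)+8=m, a(vowel)+8=i, s(cons)+5=x, a(vowel)+8=i, n(cons)+5=s, t(cons)+5=y.

umixisy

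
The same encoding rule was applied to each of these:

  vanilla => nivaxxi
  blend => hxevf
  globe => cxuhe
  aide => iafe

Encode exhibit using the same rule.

elbahap

v(21)→n(13) and a(0)→i(8) fit y≡25x+8 (mod 26); the inverse of 25 mod 26 is 25. Treating letters as 0–25, the rule is x ↦ 25x + 8 (mod 26).
For exhibit: e(4)→25·4+8≡4=e; x(23)→25·23+8≡11=l; h(7)→25·7+8≡1=b; i(8)→25·8+8≡0=a; b(1)→25·1+8≡7=h; i(8)→25·8+8≡0=a; t(19)→25·19+8≡15=p (all mod 26).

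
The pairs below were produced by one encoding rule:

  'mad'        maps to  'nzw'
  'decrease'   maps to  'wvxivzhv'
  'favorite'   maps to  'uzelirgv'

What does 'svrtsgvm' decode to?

heighten

Each pair mirrors across the alphabet (m↔n, a↔z, d↔w): positions sum to 25. Letters are reflected about the middle of the alphabet (position → 25−position): Atbash.
Reversing it on svrtsgvm: s↔h, v↔e, r↔i, t↔g, s↔h, g↔t, v↔e, m↔n.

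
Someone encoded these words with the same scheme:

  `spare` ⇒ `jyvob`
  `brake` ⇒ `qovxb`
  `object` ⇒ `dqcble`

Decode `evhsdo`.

tailor

s(18)→j(9) and p(15)→y(24) fit y≡21x+21 (mod 26); the inverse of 21 mod 26 is 5. This is an affine cipher: with a=0,…,z=25, each position x becomes (21x+21) mod 26.
Undoing it on evhsdo: e(4)→5·(4−21)≡19=t; v(21)→5·(21−21)≡0=a; h(7)→5·(7−21)≡8=i; s(18)→5·(18−21)≡11=l; d(3)→5·(3−21)≡14=o; o(14)→5·(14−21)≡17=r (all mod 26).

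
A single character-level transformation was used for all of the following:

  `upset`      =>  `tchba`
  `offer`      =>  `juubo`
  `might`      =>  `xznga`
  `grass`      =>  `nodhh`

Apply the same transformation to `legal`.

u(20)→t(19) and p(15)→c(2) fit y≡19x+3 (mod 26); the inverse of 19 mod 26 is 11. This is an affine cipher: with a=0,…,z=25, each position x becomes (19x+3) mod 26.
Applying it to legal: l(11)→19·11+3≡4=e; e(4)→19·4+3≡1=b; g(6)→19·6+3≡13=n; a(0)→19·0+3≡3=d; l(11)→19·11+3≡4=e (all mod 26).

ebnde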